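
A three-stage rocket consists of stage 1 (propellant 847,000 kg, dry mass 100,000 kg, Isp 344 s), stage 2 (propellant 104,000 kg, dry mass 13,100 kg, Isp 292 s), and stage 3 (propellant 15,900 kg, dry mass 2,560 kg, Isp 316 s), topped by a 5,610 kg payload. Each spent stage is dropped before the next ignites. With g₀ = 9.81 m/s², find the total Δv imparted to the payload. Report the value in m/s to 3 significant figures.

Δv ≈ 12300 m/s

Ignition mass of stage 1 = 847,000+100,000 + 104,000+13,100 + 15,900+2,560 + 5,610 = 1,088,170 kg.
Stage 1: m₀ = 1,088,170 kg, m_f = 1,088,170 − 847,000 = 241,170 kg; Δv = 344×9.81×ln(4.512) = 3374.6×1.5068 ≈ 5085 m/s.
Stage 2: m₀ = 141,170 kg, m_f = 141,170 − 104,000 = 37,170 kg; Δv = 292×9.81×ln(3.798) = 2864.5×1.3345 ≈ 3823 m/s.
Stage 3: m₀ = 24,070 kg, m_f = 24,070 − 15,900 = 8,170 kg; Δv = 316×9.81×ln(2.946) = 3100.0×1.0805 ≈ 3349 m/s.
Total Δv = 5085 + 3823 + 3349 = 12257 m/s.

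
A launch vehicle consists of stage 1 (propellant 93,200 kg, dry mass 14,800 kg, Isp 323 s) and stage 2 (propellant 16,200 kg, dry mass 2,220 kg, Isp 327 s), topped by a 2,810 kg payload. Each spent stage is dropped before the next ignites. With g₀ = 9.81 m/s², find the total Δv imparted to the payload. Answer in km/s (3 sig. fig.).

Δv ≈ 8.67 km/s

Ignition mass of stage 1 = 93,200+14,800 + 16,200+2,220 + 2,810 = 129,230 kg.
Stage 1: m₀ = 129,230 kg, m_f = 129,230 − 93,200 = 36,030 kg; Δv = 323×9.81×ln(3.587) = 3168.6×1.2772 ≈ 4047 m/s.
Stage 2: m₀ = 21,230 kg, m_f = 21,230 − 16,200 = 5,030 kg; Δv = 327×9.81×ln(4.221) = 3207.9×1.4400 ≈ 4619 m/s.
Total Δv = 4047 + 4619 = 8666 m/s.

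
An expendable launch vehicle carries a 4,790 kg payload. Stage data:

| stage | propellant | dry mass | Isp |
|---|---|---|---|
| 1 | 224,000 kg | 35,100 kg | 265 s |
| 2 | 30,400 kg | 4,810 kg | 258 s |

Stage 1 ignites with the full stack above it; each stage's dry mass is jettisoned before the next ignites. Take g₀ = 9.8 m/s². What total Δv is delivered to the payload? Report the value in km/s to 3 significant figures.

Ignition mass of stage 1 = 224,000+35,100 + 30,400+4,810 + 4,790 = 299,100 kg.
Stage 1: m₀ = 299,100 kg, m_f = 299,100 − 224,000 = 75,100 kg; Δv = 265×9.8×ln(3.983) = 2597.0×1.3820 ≈ 3589 m/s.
Stage 2: m₀ = 40,000 kg, m_f = 40,000 − 30,400 = 9,600 kg; Δv = 258×9.8×ln(4.167) = 2528.4×1.4271 ≈ 3608 m/s.
Total Δv = 3589 + 3608 = 7197 m/s.

Δv ≈ 7.20 km/s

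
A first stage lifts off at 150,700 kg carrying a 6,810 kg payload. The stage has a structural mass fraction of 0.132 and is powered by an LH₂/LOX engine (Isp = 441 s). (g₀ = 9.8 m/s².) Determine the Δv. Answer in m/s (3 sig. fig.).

Stage wet mass = m₀ − payload = 150,700 − 6,810 = 143,890 kg.
Stage dry mass = ε × stage wet mass = 0.132 × 143,890 = 18,993.5 kg.
Burnout mass m_f = stage dry + payload = 18,993.5 + 6,810 = 25,803.5 kg.
v_e = Isp · g₀ = 441 × 9.8 = 4321.8 m/s.
Δv = v_e · ln(150,700/25,803.5) = 4321.8 × ln(5.84) = 4321.8 × 1.7648 ≈ 7627 m/s.

Δv ≈ 7630 m/s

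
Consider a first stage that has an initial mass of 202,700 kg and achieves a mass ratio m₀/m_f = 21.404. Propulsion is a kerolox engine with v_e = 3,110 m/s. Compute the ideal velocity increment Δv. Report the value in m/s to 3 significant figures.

Δv ≈ 9530 m/s

By the Tsiolkovsky rocket equation, Δv = v_e · ln(21.404) = 3110.0 × 3.0636 ≈ 9527.7 m/s.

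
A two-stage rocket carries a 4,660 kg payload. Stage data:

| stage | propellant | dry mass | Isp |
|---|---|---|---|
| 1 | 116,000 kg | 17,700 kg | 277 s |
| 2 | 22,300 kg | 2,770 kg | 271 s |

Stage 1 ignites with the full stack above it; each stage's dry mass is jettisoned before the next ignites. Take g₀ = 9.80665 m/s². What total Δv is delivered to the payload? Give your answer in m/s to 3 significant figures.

Δv ≈ 7050 m/s

Ignition mass of stage 1 = 116,000+17,700 + 22,300+2,770 + 4,660 = 163,430 kg.
Stage 1: m₀ = 163,430 kg, m_f = 163,430 − 116,000 = 47,430 kg; Δv = 277×9.80665×ln(3.446) = 2716.4×1.2371 ≈ 3361 m/s.
Stage 2: m₀ = 29,730 kg, m_f = 29,730 − 22,300 = 7,430 kg; Δv = 271×9.80665×ln(4.001) = 2657.6×1.3866 ≈ 3685 m/s.
Total Δv = 3361 + 3685 = 7046 m/s.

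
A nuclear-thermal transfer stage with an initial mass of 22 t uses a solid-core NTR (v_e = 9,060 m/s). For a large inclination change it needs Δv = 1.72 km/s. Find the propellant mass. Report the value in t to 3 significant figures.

propellant mass ≈ 3.80 t

By the Tsiolkovsky rocket equation, m₀/m_f = exp(Δv / v_e) = exp(1720 / 9060.0) = exp(0.1898) = 1.2091.
m_f = 22 / 1.2091 = 18.1954 t, so propellant = m₀ − m_f = 22 − 18.1954 = 3.8046 t.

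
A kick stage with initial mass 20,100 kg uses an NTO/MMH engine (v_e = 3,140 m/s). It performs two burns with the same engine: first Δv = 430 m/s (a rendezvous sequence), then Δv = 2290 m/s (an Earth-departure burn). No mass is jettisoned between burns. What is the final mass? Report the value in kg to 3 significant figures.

After the first burn: m = 20100 × exp(−430/3140.0) = 20100 × 0.87202 = 17,527.6 kg.
After the second burn: m = 17,527.6 × exp(−2290/3140.0) = 17,527.6 × 0.48225 = 8,452.69 kg.

final mass ≈ 8450 kg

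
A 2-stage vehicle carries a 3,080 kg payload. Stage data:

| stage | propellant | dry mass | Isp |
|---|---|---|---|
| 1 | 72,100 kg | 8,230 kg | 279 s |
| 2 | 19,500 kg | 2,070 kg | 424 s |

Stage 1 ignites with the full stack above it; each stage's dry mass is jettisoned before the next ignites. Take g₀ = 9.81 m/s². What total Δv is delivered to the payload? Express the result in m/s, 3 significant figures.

Δv ≈ 9690 m/s

Ignition mass of stage 1 = 72,100+8,230 + 19,500+2,070 + 3,080 = 104,980 kg.
Stage 1: m₀ = 104,980 kg, m_f = 104,980 − 72,100 = 32,880 kg; Δv = 279×9.81×ln(3.193) = 2737.0×1.1609 ≈ 3177 m/s.
Stage 2: m₀ = 24,650 kg, m_f = 24,650 − 19,500 = 5,150 kg; Δv = 424×9.81×ln(4.786) = 4159.4×1.5658 ≈ 6513 m/s.
Total Δv = 3177 + 6513 = 9690 m/s.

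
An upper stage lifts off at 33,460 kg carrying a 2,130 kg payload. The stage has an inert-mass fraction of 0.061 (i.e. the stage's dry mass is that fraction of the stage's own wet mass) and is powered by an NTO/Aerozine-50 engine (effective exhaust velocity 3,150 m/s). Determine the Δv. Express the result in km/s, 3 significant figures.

Δv ≈ 6.66 km/s

Stage wet mass = m₀ − payload = 33,460 − 2,130 = 31,330 kg.
Stage dry mass = ε × stage wet mass = 0.061 × 31,330 = 1,911.13 kg.
Burnout mass m_f = stage dry + payload = 1,911.13 + 2,130 = 4,041.13 kg.
By the Tsiolkovsky rocket equation, Δv = v_e · ln(33,460/4,041.13) = 3150.0 × ln(8.28) = 3150.0 × 2.1138 ≈ 6659 m/s.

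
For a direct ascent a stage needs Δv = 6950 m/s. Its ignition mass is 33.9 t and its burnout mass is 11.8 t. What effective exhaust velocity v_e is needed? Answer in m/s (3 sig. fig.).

ln(m₀/m_f) = ln(33900/11800) = ln(2.873) = 1.0553.
Using Δv = v_e ln(m₀/m_f): v_e = Δv / ln(m₀/m_f) = 6950 / 1.0553 = 6585.7 m/s.

v_e ≈ 6590 m/s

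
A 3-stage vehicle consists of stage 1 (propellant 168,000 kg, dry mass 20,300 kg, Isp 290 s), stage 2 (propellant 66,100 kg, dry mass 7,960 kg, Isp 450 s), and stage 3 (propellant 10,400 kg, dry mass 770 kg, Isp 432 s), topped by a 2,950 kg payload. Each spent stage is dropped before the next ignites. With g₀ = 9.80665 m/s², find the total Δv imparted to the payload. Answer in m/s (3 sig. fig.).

Ignition mass of stage 1 = 168,000+20,300 + 66,100+7,960 + 10,400+770 + 2,950 = 276,480 kg.
Stage 1: m₀ = 276,480 kg, m_f = 276,480 − 168,000 = 108,480 kg; Δv = 290×9.80665×ln(2.549) = 2843.9×0.9356 ≈ 2661 m/s.
Stage 2: m₀ = 88,180 kg, m_f = 88,180 − 66,100 = 22,080 kg; Δv = 450×9.80665×ln(3.994) = 4413.0×1.3847 ≈ 6111 m/s.
Stage 3: m₀ = 14,120 kg, m_f = 14,120 − 10,400 = 3,720 kg; Δv = 432×9.80665×ln(3.796) = 4236.5×1.3339 ≈ 5651 m/s.
Total Δv = 2661 + 6111 + 5651 = 14423 m/s.

Δv ≈ 14400 m/s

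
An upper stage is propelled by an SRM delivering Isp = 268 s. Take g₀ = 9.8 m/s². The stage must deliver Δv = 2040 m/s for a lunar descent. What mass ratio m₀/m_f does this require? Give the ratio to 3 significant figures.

mass ratio ≈ 2.17

v_e = Isp · g₀ = 268 × 9.8 = 2626.4 m/s.
From the ideal rocket equation, m₀/m_f = exp(Δv / v_e) = exp(2040 / 2626.4) = exp(0.7767) = 2.1743.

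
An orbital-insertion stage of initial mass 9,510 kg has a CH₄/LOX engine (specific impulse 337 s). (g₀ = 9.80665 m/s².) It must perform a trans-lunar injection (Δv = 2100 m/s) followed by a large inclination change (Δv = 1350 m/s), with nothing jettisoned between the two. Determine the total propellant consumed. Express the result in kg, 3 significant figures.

total propellant consumed ≈ 6160 kg

v_e = Isp · g₀ = 337 × 9.80665 = 3304.8 m/s.
After the first burn: m = 9510 × exp(−2100/3304.8) = 9510 × 0.52971 = 5,037.54 kg.
After the second burn: m = 5,037.54 × exp(−1350/3304.8) = 5,037.54 × 0.66465 = 3,348.2 kg.
Total propellant = m₀ − m_final = 9510 − 3,348.2 = 6,161.8 kg.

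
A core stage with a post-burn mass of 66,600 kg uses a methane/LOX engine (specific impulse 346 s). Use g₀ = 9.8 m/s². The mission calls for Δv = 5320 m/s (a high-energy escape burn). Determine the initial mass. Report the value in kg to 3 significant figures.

initial mass ≈ 320000 kg

v_e = Isp · g₀ = 346 × 9.8 = 3390.8 m/s.
Rocket equation: m₀/m_f = exp(Δv / v_e) = exp(5320 / 3390.8) = exp(1.5690) = 4.8016.
m₀ = m_f × 4.8016 = 66,600 × 4.8016 = 319,787 kg.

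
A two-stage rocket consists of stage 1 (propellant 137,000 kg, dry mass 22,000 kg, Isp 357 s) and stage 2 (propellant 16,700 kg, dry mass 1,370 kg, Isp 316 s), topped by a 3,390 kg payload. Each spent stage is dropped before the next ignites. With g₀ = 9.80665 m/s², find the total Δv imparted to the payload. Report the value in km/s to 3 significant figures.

Ignition mass of stage 1 = 137,000+22,000 + 16,700+1,370 + 3,390 = 180,460 kg.
Stage 1: m₀ = 180,460 kg, m_f = 180,460 − 137,000 = 43,460 kg; Δv = 357×9.80665×ln(4.152) = 3501.0×1.4237 ≈ 4984 m/s.
Stage 2: m₀ = 21,460 kg, m_f = 21,460 − 16,700 = 4,760 kg; Δv = 316×9.80665×ln(4.508) = 3098.9×1.5059 ≈ 4667 m/s.
Total Δv = 4984 + 4667 = 9651 m/s.

Δv ≈ 9.65 km/s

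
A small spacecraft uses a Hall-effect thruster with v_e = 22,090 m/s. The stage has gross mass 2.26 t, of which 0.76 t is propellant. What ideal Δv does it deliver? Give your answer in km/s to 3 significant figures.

Δv ≈ 9.05 km/s

m_f = m₀ − m_prop = 2.26 − 0.76 = 1.5 t.
Δv = v_e · ln(m₀/m_f) = 22090.0 × ln(1.507) = 22090.0 × 0.4099 ≈ 9054.7 m/s.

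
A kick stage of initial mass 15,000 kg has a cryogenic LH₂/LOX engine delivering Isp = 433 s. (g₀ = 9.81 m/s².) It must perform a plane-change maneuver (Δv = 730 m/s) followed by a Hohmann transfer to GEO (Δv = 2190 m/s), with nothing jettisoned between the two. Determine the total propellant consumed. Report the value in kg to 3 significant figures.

v_e = Isp · g₀ = 433 × 9.81 = 4247.7 m/s.
After the first burn: m = 15000 × exp(−730/4247.7) = 15000 × 0.84210 = 12,631.5 kg.
After the second burn: m = 12,631.5 × exp(−2190/4247.7) = 12,631.5 × 0.59716 = 7,543.03 kg.
Total propellant = m₀ − m_final = 15000 − 7,543.03 = 7,456.97 kg.

total propellant consumed ≈ 7460 kg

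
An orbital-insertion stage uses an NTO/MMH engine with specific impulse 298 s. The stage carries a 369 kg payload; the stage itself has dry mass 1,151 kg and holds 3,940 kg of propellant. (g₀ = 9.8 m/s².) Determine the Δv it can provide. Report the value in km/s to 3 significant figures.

Δv ≈ 3.73 km/s

v_e = Isp · g₀ = 298 × 9.8 = 2920.4 m/s.
m₀ = payload + dry + propellant = 369 + 1,151 + 3,940 = 5,460 kg.
m_f = payload + dry = 369 + 1,151 = 1,520 kg.
Rocket equation: Δv = v_e · ln(m₀/m_f) = 2920.4 × ln(3.592) = 2920.4 × 1.2787 ≈ 3734.4 m/s.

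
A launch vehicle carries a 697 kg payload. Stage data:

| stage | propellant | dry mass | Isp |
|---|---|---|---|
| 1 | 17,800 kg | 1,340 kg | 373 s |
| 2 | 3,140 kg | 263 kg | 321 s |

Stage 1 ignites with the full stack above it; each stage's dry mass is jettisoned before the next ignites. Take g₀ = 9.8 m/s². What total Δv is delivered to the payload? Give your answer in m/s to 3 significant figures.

Δv ≈ 9880 m/s

Ignition mass of stage 1 = 17,800+1,340 + 3,140+263 + 697 = 23,240 kg.
Stage 1: m₀ = 23,240 kg, m_f = 23,240 − 17,800 = 5,440 kg; Δv = 373×9.8×ln(4.272) = 3655.4×1.4521 ≈ 5308 m/s.
Stage 2: m₀ = 4,100 kg, m_f = 4,100 − 3,140 = 960 kg; Δv = 321×9.8×ln(4.271) = 3145.8×1.4518 ≈ 4567 m/s.
Total Δv = 5308 + 4567 = 9875 m/s.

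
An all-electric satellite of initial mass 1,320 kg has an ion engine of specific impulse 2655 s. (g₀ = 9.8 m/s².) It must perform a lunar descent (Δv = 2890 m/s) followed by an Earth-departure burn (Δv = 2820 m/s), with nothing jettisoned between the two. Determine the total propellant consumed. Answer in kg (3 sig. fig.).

total propellant consumed ≈ 260 kg

v_e = Isp · g₀ = 2655 × 9.8 = 26019.0 m/s.
After the first burn: m = 1320 × exp(−2890/26019.0) = 1320 × 0.89487 = 1,181.23 kg.
After the second burn: m = 1,181.23 × exp(−2820/26019.0) = 1,181.23 × 0.89728 = 1,059.89 kg.
Total propellant = m₀ − m_final = 1320 − 1,059.89 = 260.11 kg.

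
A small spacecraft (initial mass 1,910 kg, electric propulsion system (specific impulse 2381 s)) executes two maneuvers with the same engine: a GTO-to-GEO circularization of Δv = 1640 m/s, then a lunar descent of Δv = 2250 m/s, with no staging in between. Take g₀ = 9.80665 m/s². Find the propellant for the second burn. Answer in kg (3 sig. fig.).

v_e = Isp · g₀ = 2381 × 9.80665 = 23349.6 m/s.
After the first burn: m = 1910 × exp(−1640/23349.6) = 1910 × 0.93217 = 1,780.44 kg.
After the second burn: m = 1,780.44 × exp(−2250/23349.6) = 1,780.44 × 0.90814 = 1,616.89 kg.
Second-burn propellant = 1,780.44 − 1,616.89 = 163.55 kg.

propellant for the second burn ≈ 164 kg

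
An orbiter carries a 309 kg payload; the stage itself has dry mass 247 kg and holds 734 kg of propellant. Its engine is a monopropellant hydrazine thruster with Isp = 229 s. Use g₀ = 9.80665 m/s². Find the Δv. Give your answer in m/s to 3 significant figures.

Δv ≈ 1890 m/s

v_e = Isp · g₀ = 229 × 9.80665 = 2245.7 m/s.
m₀ = payload + dry + propellant = 309 + 247 + 734 = 1,290 kg.
m_f = payload + dry = 309 + 247 = 556 kg.
Rocket equation: Δv = v_e · ln(m₀/m_f) = 2245.7 × ln(2.32) = 2245.7 × 0.8416 ≈ 1890.1 m/s.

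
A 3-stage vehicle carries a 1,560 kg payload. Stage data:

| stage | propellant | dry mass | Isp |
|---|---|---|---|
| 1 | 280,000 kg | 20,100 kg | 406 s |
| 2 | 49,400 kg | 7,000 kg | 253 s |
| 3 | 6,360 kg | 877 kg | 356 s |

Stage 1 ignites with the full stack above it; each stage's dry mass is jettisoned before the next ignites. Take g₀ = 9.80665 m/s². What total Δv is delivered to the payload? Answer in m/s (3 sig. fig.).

Δv ≈ 13800 m/s

Ignition mass of stage 1 = 280,000+20,100 + 49,400+7,000 + 6,360+877 + 1,560 = 365,297 kg.
Stage 1: m₀ = 365,297 kg, m_f = 365,297 − 280,000 = 85,297 kg; Δv = 406×9.80665×ln(4.283) = 3981.5×1.4546 ≈ 5791 m/s.
Stage 2: m₀ = 65,197 kg, m_f = 65,197 − 49,400 = 15,797 kg; Δv = 253×9.80665×ln(4.127) = 2481.1×1.4176 ≈ 3517 m/s.
Stage 3: m₀ = 8,797 kg, m_f = 8,797 − 6,360 = 2,437 kg; Δv = 356×9.80665×ln(3.61) = 3491.2×1.2836 ≈ 4481 m/s.
Total Δv = 5791 + 3517 + 4481 = 13789 m/s.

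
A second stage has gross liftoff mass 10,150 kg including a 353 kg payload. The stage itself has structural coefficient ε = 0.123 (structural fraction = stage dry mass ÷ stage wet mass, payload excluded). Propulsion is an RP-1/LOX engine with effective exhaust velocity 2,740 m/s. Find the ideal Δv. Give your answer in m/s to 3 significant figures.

Δv ≈ 5130 m/s

Stage wet mass = m₀ − payload = 10,150 − 353 = 9,797 kg.
Stage dry mass = ε × stage wet mass = 0.123 × 9,797 = 1,205.03 kg.
Burnout mass m_f = stage dry + payload = 1,205.03 + 353 = 1,558.03 kg.
By the Tsiolkovsky rocket equation, Δv = v_e · ln(10,150/1,558.03) = 2740.0 × ln(6.515) = 2740.0 × 1.8741 ≈ 5135 m/s.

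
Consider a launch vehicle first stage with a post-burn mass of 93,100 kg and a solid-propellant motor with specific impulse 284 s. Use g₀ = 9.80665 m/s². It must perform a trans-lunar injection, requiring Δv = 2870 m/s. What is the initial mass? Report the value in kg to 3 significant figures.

initial mass ≈ 261000 kg

v_e = Isp · g₀ = 284 × 9.80665 = 2785.1 m/s.
m₀/m_f = exp(Δv / v_e) = exp(2870 / 2785.1) = exp(1.0305) = 2.8024.
m₀ = m_f × 2.8024 = 93,100 × 2.8024 = 260,903 kg.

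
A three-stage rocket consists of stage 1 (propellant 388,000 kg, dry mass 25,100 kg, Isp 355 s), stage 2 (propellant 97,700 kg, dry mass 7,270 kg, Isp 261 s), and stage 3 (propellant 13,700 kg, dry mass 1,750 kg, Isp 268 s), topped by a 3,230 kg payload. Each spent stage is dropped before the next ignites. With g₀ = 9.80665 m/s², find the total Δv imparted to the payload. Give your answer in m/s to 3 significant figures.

Δv ≈ 11900 m/s

Ignition mass of stage 1 = 388,000+25,100 + 97,700+7,270 + 13,700+1,750 + 3,230 = 536,750 kg.
Stage 1: m₀ = 536,750 kg, m_f = 536,750 − 388,000 = 148,750 kg; Δv = 355×9.80665×ln(3.608) = 3481.4×1.2833 ≈ 4468 m/s.
Stage 2: m₀ = 123,650 kg, m_f = 123,650 − 97,700 = 25,950 kg; Δv = 261×9.80665×ln(4.765) = 2559.5×1.5613 ≈ 3996 m/s.
Stage 3: m₀ = 18,680 kg, m_f = 18,680 − 13,700 = 4,980 kg; Δv = 268×9.80665×ln(3.751) = 2628.2×1.3220 ≈ 3475 m/s.
Total Δv = 4468 + 3996 + 3475 = 11939 m/s.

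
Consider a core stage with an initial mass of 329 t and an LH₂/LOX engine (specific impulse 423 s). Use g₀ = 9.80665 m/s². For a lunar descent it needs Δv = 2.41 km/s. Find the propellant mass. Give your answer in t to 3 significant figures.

v_e = Isp · g₀ = 423 × 9.80665 = 4148.2 m/s.
m₀/m_f = exp(Δv / v_e) = exp(2410 / 4148.2) = exp(0.5810) = 1.7878.
m_f = 329 / 1.7878 = 184.025 t, so propellant = m₀ − m_f = 329 − 184.025 = 144.975 t.

propellant mass ≈ 145 t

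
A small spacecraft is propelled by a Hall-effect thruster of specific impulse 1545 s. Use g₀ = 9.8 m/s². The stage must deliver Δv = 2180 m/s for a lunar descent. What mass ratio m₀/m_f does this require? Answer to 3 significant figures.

v_e = Isp · g₀ = 1545 × 9.8 = 15141.0 m/s.
By the Tsiolkovsky rocket equation, m₀/m_f = exp(Δv / v_e) = exp(2180 / 15141.0) = exp(0.1440) = 1.1549.

mass ratio ≈ 1.15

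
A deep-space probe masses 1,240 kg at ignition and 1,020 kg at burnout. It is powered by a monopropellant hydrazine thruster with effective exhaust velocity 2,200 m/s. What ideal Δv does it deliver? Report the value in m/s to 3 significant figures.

By the Tsiolkovsky rocket equation, Δv = v_e · ln(m₀/m_f) = 2200.0 × ln(1.216) = 2200.0 × 0.1953 ≈ 429.7 m/s.

Δv ≈ 430 m/s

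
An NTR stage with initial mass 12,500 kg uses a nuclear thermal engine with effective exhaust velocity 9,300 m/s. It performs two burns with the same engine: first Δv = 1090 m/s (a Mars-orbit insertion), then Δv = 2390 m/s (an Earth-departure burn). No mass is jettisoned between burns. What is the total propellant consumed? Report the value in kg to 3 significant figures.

total propellant consumed ≈ 3900 kg

After the first burn: m = 12500 × exp(−1090/9300.0) = 12500 × 0.88940 = 11,117.5 kg.
After the second burn: m = 11,117.5 × exp(−2390/9300.0) = 11,117.5 × 0.77338 = 8,598.05 kg.
Total propellant = m₀ − m_final = 12500 − 8,598.05 = 3,901.95 kg.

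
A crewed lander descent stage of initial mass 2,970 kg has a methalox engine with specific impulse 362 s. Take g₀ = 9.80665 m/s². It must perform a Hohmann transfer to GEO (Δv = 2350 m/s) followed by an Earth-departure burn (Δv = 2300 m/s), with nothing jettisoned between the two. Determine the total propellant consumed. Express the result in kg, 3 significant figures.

v_e = Isp · g₀ = 362 × 9.80665 = 3550.0 m/s.
After the first burn: m = 2970 × exp(−2350/3550.0) = 2970 × 0.51583 = 1,532.02 kg.
After the second burn: m = 1,532.02 × exp(−2300/3550.0) = 1,532.02 × 0.52315 = 801.476 kg.
Total propellant = m₀ − m_final = 2970 − 801.476 = 2,168.524 kg.

total propellant consumed ≈ 2170 kg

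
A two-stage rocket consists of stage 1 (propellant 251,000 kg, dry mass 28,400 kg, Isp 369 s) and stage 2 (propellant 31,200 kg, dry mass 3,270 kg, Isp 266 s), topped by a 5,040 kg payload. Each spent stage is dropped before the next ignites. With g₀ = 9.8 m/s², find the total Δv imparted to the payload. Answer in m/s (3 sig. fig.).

Ignition mass of stage 1 = 251,000+28,400 + 31,200+3,270 + 5,040 = 318,910 kg.
Stage 1: m₀ = 318,910 kg, m_f = 318,910 − 251,000 = 67,910 kg; Δv = 369×9.8×ln(4.696) = 3616.2×1.5467 ≈ 5593 m/s.
Stage 2: m₀ = 39,510 kg, m_f = 39,510 − 31,200 = 8,310 kg; Δv = 266×9.8×ln(4.755) = 2606.8×1.5591 ≈ 4064 m/s.
Total Δv = 5593 + 4064 = 9657 m/s.

Δv ≈ 9660 m/s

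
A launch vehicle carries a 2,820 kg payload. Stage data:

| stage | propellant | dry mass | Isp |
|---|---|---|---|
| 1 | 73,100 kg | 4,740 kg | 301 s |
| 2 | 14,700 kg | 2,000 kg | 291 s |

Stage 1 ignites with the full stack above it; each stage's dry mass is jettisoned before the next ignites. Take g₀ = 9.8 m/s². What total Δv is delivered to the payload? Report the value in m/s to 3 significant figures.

Δv ≈ 8090 m/s

Ignition mass of stage 1 = 73,100+4,740 + 14,700+2,000 + 2,820 = 97,360 kg.
Stage 1: m₀ = 97,360 kg, m_f = 97,360 − 73,100 = 24,260 kg; Δv = 301×9.8×ln(4.013) = 2949.8×1.3896 ≈ 4099 m/s.
Stage 2: m₀ = 19,520 kg, m_f = 19,520 − 14,700 = 4,820 kg; Δv = 291×9.8×ln(4.05) = 2851.8×1.3987 ≈ 3989 m/s.
Total Δv = 4099 + 3989 = 8088 m/s.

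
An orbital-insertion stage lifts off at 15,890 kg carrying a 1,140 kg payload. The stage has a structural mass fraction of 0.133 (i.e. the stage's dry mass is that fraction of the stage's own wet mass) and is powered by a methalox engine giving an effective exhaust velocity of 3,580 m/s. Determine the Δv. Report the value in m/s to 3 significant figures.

Δv ≈ 5850 m/s

Stage wet mass = m₀ − payload = 15,890 − 1,140 = 14,750 kg.
Stage dry mass = ε × stage wet mass = 0.133 × 14,750 = 1,961.75 kg.
Burnout mass m_f = stage dry + payload = 1,961.75 + 1,140 = 3,101.75 kg.
Δv = v_e · ln(15,890/3,101.75) = 3580.0 × ln(5.123) = 3580.0 × 1.6337 ≈ 5849 m/s.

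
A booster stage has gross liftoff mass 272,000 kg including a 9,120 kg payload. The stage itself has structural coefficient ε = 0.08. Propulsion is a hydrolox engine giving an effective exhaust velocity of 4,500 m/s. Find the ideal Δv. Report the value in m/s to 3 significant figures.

Δv ≈ 9900 m/s

Stage wet mass = m₀ − payload = 272,000 − 9,120 = 262,880 kg.
Stage dry mass = ε × stage wet mass = 0.08 × 262,880 = 21,030.4 kg.
Burnout mass m_f = stage dry + payload = 21,030.4 + 9,120 = 30,150.4 kg.
Rocket equation: Δv = v_e · ln(272,000/30,150.4) = 4500.0 × ln(9.021) = 4500.0 × 2.1996 ≈ 9898 m/s.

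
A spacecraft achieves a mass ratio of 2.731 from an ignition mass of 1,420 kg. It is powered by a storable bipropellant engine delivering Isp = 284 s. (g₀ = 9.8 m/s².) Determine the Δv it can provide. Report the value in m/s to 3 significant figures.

Δv ≈ 2800 m/s

v_e = Isp · g₀ = 284 × 9.8 = 2783.2 m/s.
Using Δv = v_e ln(m₀/m_f): Δv = v_e · ln(2.731) = 2783.2 × 1.0047 ≈ 2796.2 m/s.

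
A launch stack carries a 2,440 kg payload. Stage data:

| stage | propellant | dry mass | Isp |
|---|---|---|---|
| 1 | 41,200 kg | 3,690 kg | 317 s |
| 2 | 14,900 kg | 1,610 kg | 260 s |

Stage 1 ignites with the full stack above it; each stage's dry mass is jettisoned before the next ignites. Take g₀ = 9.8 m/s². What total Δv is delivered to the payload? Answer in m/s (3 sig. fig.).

Δv ≈ 7150 m/s

Ignition mass of stage 1 = 41,200+3,690 + 14,900+1,610 + 2,440 = 63,840 kg.
Stage 1: m₀ = 63,840 kg, m_f = 63,840 − 41,200 = 22,640 kg; Δv = 317×9.8×ln(2.82) = 3106.6×1.0367 ≈ 3220 m/s.
Stage 2: m₀ = 18,950 kg, m_f = 18,950 − 14,900 = 4,050 kg; Δv = 260×9.8×ln(4.679) = 2548.0×1.5431 ≈ 3932 m/s.
Total Δv = 3220 + 3932 = 7152 m/s.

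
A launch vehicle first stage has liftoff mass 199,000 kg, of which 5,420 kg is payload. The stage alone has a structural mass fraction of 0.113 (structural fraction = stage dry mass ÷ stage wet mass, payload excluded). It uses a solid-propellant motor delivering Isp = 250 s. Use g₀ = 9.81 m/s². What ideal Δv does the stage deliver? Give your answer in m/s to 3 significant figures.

Stage wet mass = m₀ − payload = 199,000 − 5,420 = 193,580 kg.
Stage dry mass = ε × stage wet mass = 0.113 × 193,580 = 21,874.5 kg.
Burnout mass m_f = stage dry + payload = 21,874.5 + 5,420 = 27,294.5 kg.
v_e = Isp · g₀ = 250 × 9.81 = 2452.5 m/s.
From the ideal rocket equation, Δv = v_e · ln(199,000/27,294.5) = 2452.5 × ln(7.291) = 2452.5 × 1.9866 ≈ 4872 m/s.

Δv ≈ 4870 m/s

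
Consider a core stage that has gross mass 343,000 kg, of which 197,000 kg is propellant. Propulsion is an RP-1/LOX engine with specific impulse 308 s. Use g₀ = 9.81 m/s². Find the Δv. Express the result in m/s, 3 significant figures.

v_e = Isp · g₀ = 308 × 9.81 = 3021.5 m/s.
m_f = m₀ − m_prop = 343,000 − 197,000 = 146,000 kg.
Rocket equation: Δv = v_e · ln(m₀/m_f) = 3021.5 × ln(2.349) = 3021.5 × 0.8541 ≈ 2580.7 m/s.

Δv ≈ 2580 m/s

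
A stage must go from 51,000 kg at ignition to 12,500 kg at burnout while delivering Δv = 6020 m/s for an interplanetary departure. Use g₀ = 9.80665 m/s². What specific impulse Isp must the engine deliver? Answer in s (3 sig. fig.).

Isp ≈ 437 s

ln(m₀/m_f) = ln(51000/12500) = ln(4.08) = 1.4061.
v_e = Δv / ln(m₀/m_f) = 6020 / 1.4061 = 4281.4 m/s.
Isp = v_e / g₀ = 4281.4 / 9.80665 = 436.6 s.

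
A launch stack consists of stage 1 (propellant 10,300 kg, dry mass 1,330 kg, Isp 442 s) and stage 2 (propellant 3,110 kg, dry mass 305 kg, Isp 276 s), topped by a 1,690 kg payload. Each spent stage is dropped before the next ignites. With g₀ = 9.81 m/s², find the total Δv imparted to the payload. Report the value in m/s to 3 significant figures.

Ignition mass of stage 1 = 10,300+1,330 + 3,110+305 + 1,690 = 16,735 kg.
Stage 1: m₀ = 16,735 kg, m_f = 16,735 − 10,300 = 6,435 kg; Δv = 442×9.81×ln(2.601) = 4336.0×0.9558 ≈ 4144 m/s.
Stage 2: m₀ = 5,105 kg, m_f = 5,105 − 3,110 = 1,995 kg; Δv = 276×9.81×ln(2.559) = 2707.6×0.9396 ≈ 2544 m/s.
Total Δv = 4144 + 2544 = 6688 m/s.

Δv ≈ 6690 m/s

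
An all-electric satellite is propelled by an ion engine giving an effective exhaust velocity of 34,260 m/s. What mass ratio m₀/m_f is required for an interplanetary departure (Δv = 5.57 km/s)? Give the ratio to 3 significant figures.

mass ratio ≈ 1.18

m₀/m_f = exp(Δv / v_e) = exp(5570 / 34260.0) = exp(0.1626) = 1.1765.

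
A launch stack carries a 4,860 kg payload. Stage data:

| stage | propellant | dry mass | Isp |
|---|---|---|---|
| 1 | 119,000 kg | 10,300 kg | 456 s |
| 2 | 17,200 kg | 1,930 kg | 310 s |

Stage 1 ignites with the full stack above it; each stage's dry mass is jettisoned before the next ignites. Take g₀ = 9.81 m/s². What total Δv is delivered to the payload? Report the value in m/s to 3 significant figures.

Ignition mass of stage 1 = 119,000+10,300 + 17,200+1,930 + 4,860 = 153,290 kg.
Stage 1: m₀ = 153,290 kg, m_f = 153,290 − 119,000 = 34,290 kg; Δv = 456×9.81×ln(4.47) = 4473.4×1.4975 ≈ 6699 m/s.
Stage 2: m₀ = 23,990 kg, m_f = 23,990 − 17,200 = 6,790 kg; Δv = 310×9.81×ln(3.533) = 3041.1×1.2622 ≈ 3838 m/s.
Total Δv = 6699 + 3838 = 10537 m/s.

Δv ≈ 10500 m/s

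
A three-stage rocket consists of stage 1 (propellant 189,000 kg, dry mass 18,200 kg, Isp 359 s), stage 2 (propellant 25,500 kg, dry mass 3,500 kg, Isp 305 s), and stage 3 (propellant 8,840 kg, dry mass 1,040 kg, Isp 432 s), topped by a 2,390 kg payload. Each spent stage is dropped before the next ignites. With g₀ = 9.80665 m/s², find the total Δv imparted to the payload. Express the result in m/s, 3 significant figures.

Δv ≈ 13300 m/s

Ignition mass of stage 1 = 189,000+18,200 + 25,500+3,500 + 8,840+1,040 + 2,390 = 248,470 kg.
Stage 1: m₀ = 248,470 kg, m_f = 248,470 − 189,000 = 59,470 kg; Δv = 359×9.80665×ln(4.178) = 3520.6×1.4299 ≈ 5034 m/s.
Stage 2: m₀ = 41,270 kg, m_f = 41,270 − 25,500 = 15,770 kg; Δv = 305×9.80665×ln(2.617) = 2991.0×0.9620 ≈ 2877 m/s.
Stage 3: m₀ = 12,270 kg, m_f = 12,270 − 8,840 = 3,430 kg; Δv = 432×9.80665×ln(3.577) = 4236.5×1.2746 ≈ 5400 m/s.
Total Δv = 5034 + 2877 + 5400 = 13311 m/s.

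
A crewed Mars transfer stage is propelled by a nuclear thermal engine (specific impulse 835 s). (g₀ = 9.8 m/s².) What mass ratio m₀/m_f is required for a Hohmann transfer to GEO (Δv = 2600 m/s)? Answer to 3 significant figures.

v_e = Isp · g₀ = 835 × 9.8 = 8183.0 m/s.
m₀/m_f = exp(Δv / v_e) = exp(2600 / 8183.0) = exp(0.3177) = 1.3740.

mass ratio ≈ 1.37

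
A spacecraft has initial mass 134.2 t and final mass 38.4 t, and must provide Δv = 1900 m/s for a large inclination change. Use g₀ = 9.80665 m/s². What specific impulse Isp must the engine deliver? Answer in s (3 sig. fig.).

Isp ≈ 155 s

ln(m₀/m_f) = ln(134200/38400) = ln(3.495) = 1.2513.
v_e = Δv / ln(m₀/m_f) = 1900 / 1.2513 = 1518.5 m/s.
Isp = v_e / g₀ = 1518.5 / 9.80665 = 154.8 s.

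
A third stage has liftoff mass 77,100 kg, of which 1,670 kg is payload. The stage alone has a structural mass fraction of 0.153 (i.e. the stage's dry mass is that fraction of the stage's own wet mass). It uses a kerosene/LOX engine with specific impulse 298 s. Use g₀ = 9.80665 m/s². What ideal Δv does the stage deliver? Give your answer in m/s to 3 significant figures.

Δv ≈ 5160 m/s

Stage wet mass = m₀ − payload = 77,100 − 1,670 = 75,430 kg.
Stage dry mass = ε × stage wet mass = 0.153 × 75,430 = 11,540.8 kg.
Burnout mass m_f = stage dry + payload = 11,540.8 + 1,670 = 13,210.8 kg.
v_e = Isp · g₀ = 298 × 9.80665 = 2922.4 m/s.
From the ideal rocket equation, Δv = v_e · ln(77,100/13,210.8) = 2922.4 × ln(5.836) = 2922.4 × 1.7641 ≈ 5155 m/s.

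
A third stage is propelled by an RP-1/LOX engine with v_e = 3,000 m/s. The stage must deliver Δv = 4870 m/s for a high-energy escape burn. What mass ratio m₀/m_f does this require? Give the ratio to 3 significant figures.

mass ratio ≈ 5.07

m₀/m_f = exp(Δv / v_e) = exp(4870 / 3000.0) = exp(1.6233) = 5.0700.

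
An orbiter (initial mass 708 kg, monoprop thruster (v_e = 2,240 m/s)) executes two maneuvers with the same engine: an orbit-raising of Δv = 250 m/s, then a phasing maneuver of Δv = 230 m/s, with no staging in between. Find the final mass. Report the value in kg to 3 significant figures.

final mass ≈ 571 kg

After the first burn: m = 708 × exp(−250/2240.0) = 708 × 0.89440 = 633.235 kg.
After the second burn: m = 633.235 × exp(−230/2240.0) = 633.235 × 0.90242 = 571.444 kg.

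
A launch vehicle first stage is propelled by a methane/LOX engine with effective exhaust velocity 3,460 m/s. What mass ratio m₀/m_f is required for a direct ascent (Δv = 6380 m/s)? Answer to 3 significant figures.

mass ratio ≈ 6.32

From the ideal rocket equation, m₀/m_f = exp(Δv / v_e) = exp(6380 / 3460.0) = exp(1.8439) = 6.3213.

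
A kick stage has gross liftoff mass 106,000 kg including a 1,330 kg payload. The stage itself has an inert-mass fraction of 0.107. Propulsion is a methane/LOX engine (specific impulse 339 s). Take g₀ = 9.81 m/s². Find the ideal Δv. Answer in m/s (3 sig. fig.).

Stage wet mass = m₀ − payload = 106,000 − 1,330 = 104,670 kg.
Stage dry mass = ε × stage wet mass = 0.107 × 104,670 = 11,199.7 kg.
Burnout mass m_f = stage dry + payload = 11,199.7 + 1,330 = 12,529.7 kg.
v_e = Isp · g₀ = 339 × 9.81 = 3325.6 m/s.
Δv = v_e · ln(106,000/12,529.7) = 3325.6 × ln(8.46) = 3325.6 × 2.1353 ≈ 7101 m/s.

Δv ≈ 7100 m/s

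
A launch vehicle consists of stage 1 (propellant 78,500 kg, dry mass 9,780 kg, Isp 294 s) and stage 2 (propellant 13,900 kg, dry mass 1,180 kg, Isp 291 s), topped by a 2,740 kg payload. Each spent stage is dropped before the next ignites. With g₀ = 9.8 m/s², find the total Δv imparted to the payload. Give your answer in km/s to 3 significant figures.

Ignition mass of stage 1 = 78,500+9,780 + 13,900+1,180 + 2,740 = 106,100 kg.
Stage 1: m₀ = 106,100 kg, m_f = 106,100 − 78,500 = 27,600 kg; Δv = 294×9.8×ln(3.844) = 2881.2×1.3466 ≈ 3880 m/s.
Stage 2: m₀ = 17,820 kg, m_f = 17,820 − 13,900 = 3,920 kg; Δv = 291×9.8×ln(4.546) = 2851.8×1.5142 ≈ 4318 m/s.
Total Δv = 3880 + 4318 = 8198 m/s.

Δv ≈ 8.20 km/s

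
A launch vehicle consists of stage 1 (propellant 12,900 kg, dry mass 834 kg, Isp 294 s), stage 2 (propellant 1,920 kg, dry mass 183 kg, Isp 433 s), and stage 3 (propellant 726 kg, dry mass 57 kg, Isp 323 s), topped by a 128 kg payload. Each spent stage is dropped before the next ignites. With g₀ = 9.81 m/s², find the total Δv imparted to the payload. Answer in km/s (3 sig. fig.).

Ignition mass of stage 1 = 12,900+834 + 1,920+183 + 726+57 + 128 = 16,748 kg.
Stage 1: m₀ = 16,748 kg, m_f = 16,748 − 12,900 = 3,848 kg; Δv = 294×9.81×ln(4.352) = 2884.1×1.4707 ≈ 4242 m/s.
Stage 2: m₀ = 3,014 kg, m_f = 3,014 − 1,920 = 1,094 kg; Δv = 433×9.81×ln(2.755) = 4247.7×1.0134 ≈ 4305 m/s.
Stage 3: m₀ = 911 kg, m_f = 911 − 726 = 185 kg; Δv = 323×9.81×ln(4.924) = 3168.6×1.5942 ≈ 5051 m/s.
Total Δv = 4242 + 4305 + 5051 = 13598 m/s.

Δv ≈ 13.6 km/s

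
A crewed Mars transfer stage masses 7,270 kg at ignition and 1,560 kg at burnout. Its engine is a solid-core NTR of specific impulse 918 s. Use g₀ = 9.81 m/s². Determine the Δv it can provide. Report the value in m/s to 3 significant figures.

v_e = Isp · g₀ = 918 × 9.81 = 9005.6 m/s.
Using Δv = v_e ln(m₀/m_f): Δv = v_e · ln(m₀/m_f) = 9005.6 × ln(4.66) = 9005.6 × 1.5391 ≈ 13860.2 m/s.

Δv ≈ 13900 m/s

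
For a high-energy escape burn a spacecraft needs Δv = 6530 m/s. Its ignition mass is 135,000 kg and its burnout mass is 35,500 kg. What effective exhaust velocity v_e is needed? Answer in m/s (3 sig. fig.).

v_e ≈ 4890 m/s

ln(m₀/m_f) = ln(135000/35500) = ln(3.803) = 1.3357.
Rocket equation: v_e = Δv / ln(m₀/m_f) = 6530 / 1.3357 = 4888.7 m/s.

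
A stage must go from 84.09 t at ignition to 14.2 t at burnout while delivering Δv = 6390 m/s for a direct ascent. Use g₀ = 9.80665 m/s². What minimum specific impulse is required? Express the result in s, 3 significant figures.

ln(m₀/m_f) = ln(84090/14200) = ln(5.922) = 1.7786.
From the ideal rocket equation, v_e = Δv / ln(m₀/m_f) = 6390 / 1.7786 = 3592.6 m/s.
Isp = v_e / g₀ = 3592.6 / 9.80665 = 366.3 s.

Isp ≈ 366 s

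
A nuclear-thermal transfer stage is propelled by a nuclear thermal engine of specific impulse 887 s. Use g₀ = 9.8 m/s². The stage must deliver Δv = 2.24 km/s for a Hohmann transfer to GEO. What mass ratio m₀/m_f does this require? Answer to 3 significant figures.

mass ratio ≈ 1.29

v_e = Isp · g₀ = 887 × 9.8 = 8692.6 m/s.
m₀/m_f = exp(Δv / v_e) = exp(2240 / 8692.6) = exp(0.2577) = 1.2939.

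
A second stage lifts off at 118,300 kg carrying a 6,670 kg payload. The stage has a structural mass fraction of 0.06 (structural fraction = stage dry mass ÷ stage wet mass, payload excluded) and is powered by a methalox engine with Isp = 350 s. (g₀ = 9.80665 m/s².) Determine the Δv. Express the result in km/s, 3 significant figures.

Stage wet mass = m₀ − payload = 118,300 − 6,670 = 111,630 kg.
Stage dry mass = ε × stage wet mass = 0.06 × 111,630 = 6,697.8 kg.
Burnout mass m_f = stage dry + payload = 6,697.8 + 6,670 = 13,367.8 kg.
v_e = Isp · g₀ = 350 × 9.80665 = 3432.3 m/s.
By the Tsiolkovsky rocket equation, Δv = v_e · ln(118,300/13,367.8) = 3432.3 × ln(8.85) = 3432.3 × 2.1804 ≈ 7484 m/s.

Δv ≈ 7.48 km/s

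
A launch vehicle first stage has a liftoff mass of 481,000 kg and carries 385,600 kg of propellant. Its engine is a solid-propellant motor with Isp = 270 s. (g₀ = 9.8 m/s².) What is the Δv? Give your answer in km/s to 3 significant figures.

v_e = Isp · g₀ = 270 × 9.8 = 2646.0 m/s.
m_f = m₀ − m_prop = 481,000 − 385,600 = 95,400 kg.
Using Δv = v_e ln(m₀/m_f): Δv = v_e · ln(m₀/m_f) = 2646.0 × ln(5.042) = 2646.0 × 1.6178 ≈ 4280.7 m/s.

Δv ≈ 4.28 km/s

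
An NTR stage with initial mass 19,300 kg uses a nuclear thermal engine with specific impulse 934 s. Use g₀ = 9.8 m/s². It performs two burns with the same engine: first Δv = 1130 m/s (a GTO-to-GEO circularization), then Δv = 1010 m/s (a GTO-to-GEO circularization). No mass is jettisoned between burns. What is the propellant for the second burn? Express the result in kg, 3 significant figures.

propellant for the second burn ≈ 1780 kg

v_e = Isp · g₀ = 934 × 9.8 = 9153.2 m/s.
After the first burn: m = 19300 × exp(−1130/9153.2) = 19300 × 0.88386 = 17,058.5 kg.
After the second burn: m = 17,058.5 × exp(−1010/9153.2) = 17,058.5 × 0.89553 = 15,276.4 kg.
Second-burn propellant = 17,058.5 − 15,276.4 = 1,782.1 kg.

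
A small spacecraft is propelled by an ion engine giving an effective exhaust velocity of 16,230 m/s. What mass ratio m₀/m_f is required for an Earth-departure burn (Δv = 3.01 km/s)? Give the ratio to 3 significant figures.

mass ratio ≈ 1.20

By the Tsiolkovsky rocket equation, m₀/m_f = exp(Δv / v_e) = exp(3010 / 16230.0) = exp(0.1855) = 1.2038.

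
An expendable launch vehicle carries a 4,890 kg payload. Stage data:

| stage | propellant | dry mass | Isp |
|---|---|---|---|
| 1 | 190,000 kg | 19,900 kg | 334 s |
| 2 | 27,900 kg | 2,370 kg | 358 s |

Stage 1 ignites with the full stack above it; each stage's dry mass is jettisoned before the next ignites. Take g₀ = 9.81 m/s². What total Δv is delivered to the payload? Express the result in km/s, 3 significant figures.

Δv ≈ 10.4 km/s

Ignition mass of stage 1 = 190,000+19,900 + 27,900+2,370 + 4,890 = 245,060 kg.
Stage 1: m₀ = 245,060 kg, m_f = 245,060 − 190,000 = 55,060 kg; Δv = 334×9.81×ln(4.451) = 3276.5×1.4931 ≈ 4892 m/s.
Stage 2: m₀ = 35,160 kg, m_f = 35,160 − 27,900 = 7,260 kg; Δv = 358×9.81×ln(4.843) = 3512.0×1.5775 ≈ 5540 m/s.
Total Δv = 4892 + 5540 = 10432 m/s.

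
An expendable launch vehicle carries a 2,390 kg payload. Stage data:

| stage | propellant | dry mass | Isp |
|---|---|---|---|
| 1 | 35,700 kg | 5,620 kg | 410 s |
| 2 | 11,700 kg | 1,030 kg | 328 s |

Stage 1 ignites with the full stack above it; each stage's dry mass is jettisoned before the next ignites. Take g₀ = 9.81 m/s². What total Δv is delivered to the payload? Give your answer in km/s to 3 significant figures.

Ignition mass of stage 1 = 35,700+5,620 + 11,700+1,030 + 2,390 = 56,440 kg.
Stage 1: m₀ = 56,440 kg, m_f = 56,440 − 35,700 = 20,740 kg; Δv = 410×9.81×ln(2.721) = 4022.1×1.0011 ≈ 4027 m/s.
Stage 2: m₀ = 15,120 kg, m_f = 15,120 − 11,700 = 3,420 kg; Δv = 328×9.81×ln(4.421) = 3217.7×1.4864 ≈ 4783 m/s.
Total Δv = 4027 + 4783 = 8810 m/s.

Δv ≈ 8.81 km/s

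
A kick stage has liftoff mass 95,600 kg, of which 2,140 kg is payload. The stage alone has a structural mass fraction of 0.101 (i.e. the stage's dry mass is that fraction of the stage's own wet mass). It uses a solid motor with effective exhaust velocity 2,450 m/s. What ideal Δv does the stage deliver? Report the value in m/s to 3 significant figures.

Δv ≈ 5170 m/s

Stage wet mass = m₀ − payload = 95,600 − 2,140 = 93,460 kg.
Stage dry mass = ε × stage wet mass = 0.101 × 93,460 = 9,439.46 kg.
Burnout mass m_f = stage dry + payload = 9,439.46 + 2,140 = 11,579.46 kg.
Δv = v_e · ln(95,600/11,579.46) = 2450.0 × ln(8.256) = 2450.0 × 2.1109 ≈ 5172 m/s.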